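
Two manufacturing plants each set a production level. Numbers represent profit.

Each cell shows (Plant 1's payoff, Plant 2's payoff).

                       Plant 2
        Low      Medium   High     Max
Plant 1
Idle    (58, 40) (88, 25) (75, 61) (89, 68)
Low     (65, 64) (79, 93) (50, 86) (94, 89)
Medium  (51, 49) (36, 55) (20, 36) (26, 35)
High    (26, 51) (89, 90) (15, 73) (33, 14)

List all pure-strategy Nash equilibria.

(Idle, Low): Plant 1 can switch to Low (58 → 65). Not NE.
(Idle, Medium): Plant 1 can switch to High (88 → 89). Not NE.
(Idle, High): Plant 2 can switch to Max (61 → 68). Not NE.
(Idle, Max): Plant 1 can switch to Low (89 → 94). Not NE.
(Low, Low): Plant 2 can switch to Medium (64 → 93). Not NE.
(Low, Medium): Plant 1 can switch to Idle (79 → 88). Not NE.
(High, Medium): Plant 1 gets 89, best alternative 88; Plant 2 gets 90, best alternative 73. No profitable deviation — NE.
(The remaining 9 profiles each have a profitable deviation by the same check.)

(High, Medium)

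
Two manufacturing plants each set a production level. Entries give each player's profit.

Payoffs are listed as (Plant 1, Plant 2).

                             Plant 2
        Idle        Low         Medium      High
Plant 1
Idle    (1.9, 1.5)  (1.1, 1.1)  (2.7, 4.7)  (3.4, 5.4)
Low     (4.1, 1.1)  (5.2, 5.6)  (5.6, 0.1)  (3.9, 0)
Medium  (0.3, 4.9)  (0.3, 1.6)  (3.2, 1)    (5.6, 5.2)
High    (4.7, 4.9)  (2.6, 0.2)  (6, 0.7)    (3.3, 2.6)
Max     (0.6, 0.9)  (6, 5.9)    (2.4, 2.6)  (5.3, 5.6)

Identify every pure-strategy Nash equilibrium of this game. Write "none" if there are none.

(Idle, Idle): Plant 1 can switch to Low (1.9 → 4.1). Not NE.
(Idle, Low): Plant 1 can switch to Low (1.1 → 5.2). Not NE.
(Idle, Medium): Plant 1 can switch to Low (2.7 → 5.6). Not NE.
(Idle, High): Plant 1 can switch to Low (3.4 → 3.9). Not NE.
(Low, Idle): Plant 1 can switch to High (4.1 → 4.7). Not NE.
(Low, Low): Plant 1 can switch to Max (5.2 → 6). Not NE.
(Low, Medium): Plant 1 can switch to High (5.6 → 6). Not NE.
(Low, High): Plant 1 can switch to Medium (3.9 → 5.6). Not NE.
(Medium, High): Plant 1 gets 5.6, best alternative 5.3; Plant 2 gets 5.2, best alternative 4.9. No profitable deviation — NE.
(High, Idle): Plant 1 gets 4.7, best alternative 4.1; Plant 2 gets 4.9, best alternative 2.6. No profitable deviation — NE.
(Max, Low): Plant 1 gets 6, best alternative 5.2; Plant 2 gets 5.9, best alternative 5.6. No profitable deviation — NE.
(The remaining 9 profiles each have a profitable deviation by the same check.)

(Medium, High), (High, Idle), (Max, Low)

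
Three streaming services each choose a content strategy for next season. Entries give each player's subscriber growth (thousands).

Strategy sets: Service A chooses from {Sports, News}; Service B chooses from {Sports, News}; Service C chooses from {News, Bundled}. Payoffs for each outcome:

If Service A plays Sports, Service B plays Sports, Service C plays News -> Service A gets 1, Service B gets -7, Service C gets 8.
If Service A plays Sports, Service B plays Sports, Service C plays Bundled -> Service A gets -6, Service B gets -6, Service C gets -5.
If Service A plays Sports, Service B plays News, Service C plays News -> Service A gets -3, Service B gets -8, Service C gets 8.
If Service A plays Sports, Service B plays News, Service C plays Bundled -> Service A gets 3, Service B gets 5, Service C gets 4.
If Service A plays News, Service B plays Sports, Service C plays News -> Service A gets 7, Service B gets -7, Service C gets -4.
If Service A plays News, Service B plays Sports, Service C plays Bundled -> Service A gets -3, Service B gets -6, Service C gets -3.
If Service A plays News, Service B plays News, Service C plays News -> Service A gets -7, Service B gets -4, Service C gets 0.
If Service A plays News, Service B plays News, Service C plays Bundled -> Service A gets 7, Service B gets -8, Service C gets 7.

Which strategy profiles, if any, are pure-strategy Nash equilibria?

The unique pure-strategy Nash equilibrium is (News, Sports, Bundled).

For each strategy profile, look for a profitable unilateral deviation.
(Sports, Sports, News): Service A can switch to News (1 → 7). Not NE.
(Sports, Sports, Bundled): Service A can switch to News (-6 → -3). Not NE.
(Sports, News, News): Service B can switch to Sports (-8 → -7). Not NE.
(Sports, News, Bundled): Service A can switch to News (3 → 7). Not NE.
(News, Sports, News): Service B can switch to News (-7 → -4). Not NE.
(News, Sports, Bundled): Service A gets -3, best alternative -6; Service B gets -6, best alternative -8; Service C gets -3, best alternative -4. No profitable deviation — NE.
(News, News, News): Service A can switch to Sports (-7 → -3). Not NE.
(News, News, Bundled): Service B can switch to Sports (-8 → -6). Not NE.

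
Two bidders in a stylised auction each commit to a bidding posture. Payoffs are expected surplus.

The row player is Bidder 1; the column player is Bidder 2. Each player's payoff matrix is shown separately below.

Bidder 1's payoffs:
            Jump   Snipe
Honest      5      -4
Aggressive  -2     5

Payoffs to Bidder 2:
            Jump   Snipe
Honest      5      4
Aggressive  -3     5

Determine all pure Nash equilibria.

(Honest, Jump) and (Aggressive, Snipe)

(Honest, Jump): Bidder 1 gets 5, best alternative -2; Bidder 2 gets 5, best alternative 4. No profitable deviation — NE.
(Honest, Snipe): Bidder 1 can switch to Aggressive (-4 → 5). Not NE.
(Aggressive, Jump): Bidder 1 can switch to Honest (-2 → 5). Not NE.
(Aggressive, Snipe): Bidder 1 gets 5, best alternative -4; Bidder 2 gets 5, best alternative -3. No profitable deviation — NE.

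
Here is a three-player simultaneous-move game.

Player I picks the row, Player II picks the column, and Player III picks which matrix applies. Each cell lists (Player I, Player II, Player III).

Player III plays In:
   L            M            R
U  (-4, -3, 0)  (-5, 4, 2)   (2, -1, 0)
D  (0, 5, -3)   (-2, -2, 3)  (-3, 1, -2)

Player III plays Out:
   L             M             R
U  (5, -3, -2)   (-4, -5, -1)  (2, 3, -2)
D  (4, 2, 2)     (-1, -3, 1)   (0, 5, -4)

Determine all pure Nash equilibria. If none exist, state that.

No pure-strategy Nash equilibrium.

For each strategy profile, look for a profitable unilateral deviation.
(U, L, In): Player I can switch to D (-4 → 0). Not NE.
(U, L, Out): Player II can switch to R (-3 → 3). Not NE.
(U, M, In): Player I can switch to D (-5 → -2). Not NE.
(U, M, Out): Player I can switch to D (-4 → -1). Not NE.
(U, R, In): Player II can switch to M (-1 → 4). Not NE.
(U, R, Out): Player III can switch to In (-2 → 0). Not NE.
(The remaining 6 profiles each have a profitable deviation by the same check.)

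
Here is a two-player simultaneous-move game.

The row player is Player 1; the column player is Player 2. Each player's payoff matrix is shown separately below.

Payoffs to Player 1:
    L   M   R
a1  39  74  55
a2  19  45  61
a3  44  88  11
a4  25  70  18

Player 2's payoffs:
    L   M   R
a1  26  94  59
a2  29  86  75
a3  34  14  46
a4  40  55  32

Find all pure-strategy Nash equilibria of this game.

Player 1 against L: payoffs 39, 19, 44, 25 → best response a3.
Player 1 against M: payoffs 74, 45, 88, 70 → best response a3.
Player 1 against R: payoffs 55, 61, 11, 18 → best response a2.
Player 2 against a1: payoffs 26, 94, 59 → best response M.
Player 2 against a2: payoffs 29, 86, 75 → best response M.
Player 2 against a3: payoffs 34, 14, 46 → best response R.
Player 2 against a4: payoffs 40, 55, 32 → best response M.
No profile is a mutual best response for all players.

none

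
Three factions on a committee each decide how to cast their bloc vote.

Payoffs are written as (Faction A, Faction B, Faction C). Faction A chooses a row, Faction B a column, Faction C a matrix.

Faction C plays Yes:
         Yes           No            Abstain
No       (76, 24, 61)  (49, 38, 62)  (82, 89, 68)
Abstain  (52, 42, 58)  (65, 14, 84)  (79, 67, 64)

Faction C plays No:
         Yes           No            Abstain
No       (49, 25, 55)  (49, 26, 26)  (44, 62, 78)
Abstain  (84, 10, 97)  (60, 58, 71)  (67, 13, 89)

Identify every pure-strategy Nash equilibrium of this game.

none

Faction A against (Yes, Yes): payoffs 76, 52 → best response No.
Faction A against (Yes, No): payoffs 49, 84 → best response Abstain.
Faction A against (No, Yes): payoffs 49, 65 → best response Abstain.
Faction A against (No, No): payoffs 49, 60 → best response Abstain.
Faction A against (Abstain, Yes): payoffs 82, 79 → best response No.
Faction A against (Abstain, No): payoffs 44, 67 → best response Abstain.
Faction B against (No, Yes): payoffs 24, 38, 89 → best response Abstain.
Faction B against (No, No): payoffs 25, 26, 62 → best response Abstain.
Faction B against (Abstain, Yes): payoffs 42, 14, 67 → best response Abstain.
Faction B against (Abstain, No): payoffs 10, 58, 13 → best response No.
Faction C against (No, Yes): payoffs 61, 55 → best response Yes.
Faction C against (No, No): payoffs 62, 26 → best response Yes.
Faction C against (No, Abstain): payoffs 68, 78 → best response No.
Faction C against (Abstain, Yes): payoffs 58, 97 → best response No.
Faction C against (Abstain, No): payoffs 84, 71 → best response Yes.
Faction C against (Abstain, Abstain): payoffs 64, 89 → best response No.
No profile is a mutual best response for all players.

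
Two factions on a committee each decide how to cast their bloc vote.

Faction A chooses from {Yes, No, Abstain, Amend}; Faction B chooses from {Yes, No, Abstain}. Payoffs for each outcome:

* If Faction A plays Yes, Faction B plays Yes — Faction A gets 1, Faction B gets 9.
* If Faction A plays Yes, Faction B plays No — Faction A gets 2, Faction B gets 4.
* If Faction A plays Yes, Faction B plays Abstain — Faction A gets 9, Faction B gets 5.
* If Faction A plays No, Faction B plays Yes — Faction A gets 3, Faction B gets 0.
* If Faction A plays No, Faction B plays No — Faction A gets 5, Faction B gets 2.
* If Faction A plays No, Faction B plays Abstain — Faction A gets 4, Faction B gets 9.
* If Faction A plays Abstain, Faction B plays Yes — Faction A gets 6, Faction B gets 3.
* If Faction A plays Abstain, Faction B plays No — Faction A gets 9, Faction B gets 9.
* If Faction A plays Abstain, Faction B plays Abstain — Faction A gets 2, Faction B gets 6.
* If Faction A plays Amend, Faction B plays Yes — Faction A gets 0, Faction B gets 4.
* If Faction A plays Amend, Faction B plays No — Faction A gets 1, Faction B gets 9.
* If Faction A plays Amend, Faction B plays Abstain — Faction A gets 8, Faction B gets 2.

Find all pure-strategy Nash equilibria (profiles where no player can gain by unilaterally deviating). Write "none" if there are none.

Faction A against Yes: payoffs 1, 3, 6, 0 → best response Abstain.
Faction A against No: payoffs 2, 5, 9, 1 → best response Abstain.
Faction A against Abstain: payoffs 9, 4, 2, 8 → best response Yes.
Faction B against Yes: payoffs 9, 4, 5 → best response Yes.
Faction B against No: payoffs 0, 2, 9 → best response Abstain.
Faction B against Abstain: payoffs 3, 9, 6 → best response No.
Faction B against Amend: payoffs 4, 9, 2 → best response No.
Mutual best responses: (Abstain, No).

The unique pure-strategy Nash equilibrium is (Abstain, No).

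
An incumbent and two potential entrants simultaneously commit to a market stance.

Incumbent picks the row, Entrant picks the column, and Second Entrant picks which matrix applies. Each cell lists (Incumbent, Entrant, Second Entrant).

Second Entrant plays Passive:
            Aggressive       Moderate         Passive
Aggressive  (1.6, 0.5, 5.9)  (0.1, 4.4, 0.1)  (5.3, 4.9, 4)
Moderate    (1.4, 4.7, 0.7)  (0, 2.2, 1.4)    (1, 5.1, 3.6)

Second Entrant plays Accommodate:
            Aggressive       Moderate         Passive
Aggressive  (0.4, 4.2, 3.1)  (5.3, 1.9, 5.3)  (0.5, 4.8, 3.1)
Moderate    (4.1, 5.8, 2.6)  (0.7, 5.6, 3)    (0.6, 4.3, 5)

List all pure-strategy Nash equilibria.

Pure-strategy Nash equilibria: (Aggressive, Passive, Passive) and (Moderate, Aggressive, Accommodate)

(Aggressive, Aggressive, Passive): Entrant can switch to Moderate (0.5 → 4.4). Not NE.
(Aggressive, Aggressive, Accommodate): Incumbent can switch to Moderate (0.4 → 4.1). Not NE.
(Aggressive, Moderate, Passive): Entrant can switch to Passive (4.4 → 4.9). Not NE.
(Aggressive, Moderate, Accommodate): Entrant can switch to Aggressive (1.9 → 4.2). Not NE.
(Aggressive, Passive, Passive): Incumbent gets 5.3, best alternative 1; Entrant gets 4.9, best alternative 4.4; Second Entrant gets 4, best alternative 3.1. No profitable deviation — NE.
(Aggressive, Passive, Accommodate): Incumbent can switch to Moderate (0.5 → 0.6). Not NE.
(Moderate, Aggressive, Passive): Incumbent can switch to Aggressive (1.4 → 1.6). Not NE.
(Moderate, Aggressive, Accommodate): Incumbent gets 4.1, best alternative 0.4; Entrant gets 5.8, best alternative 5.6; Second Entrant gets 2.6, best alternative 0.7. No profitable deviation — NE.
(The remaining 4 profiles each have a profitable deviation by the same check.)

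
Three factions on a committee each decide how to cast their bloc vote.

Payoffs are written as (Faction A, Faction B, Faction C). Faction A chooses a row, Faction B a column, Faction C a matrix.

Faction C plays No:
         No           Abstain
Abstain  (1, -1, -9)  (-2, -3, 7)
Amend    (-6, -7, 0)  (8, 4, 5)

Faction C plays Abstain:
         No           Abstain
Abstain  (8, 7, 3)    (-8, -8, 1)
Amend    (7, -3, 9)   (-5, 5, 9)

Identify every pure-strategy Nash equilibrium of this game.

(Abstain, No, Abstain), (Amend, Abstain, Abstain)

For each strategy profile, look for a profitable unilateral deviation.
(Abstain, No, No): Faction C can switch to Abstain (-9 → 3). Not NE.
(Abstain, No, Abstain): Faction A gets 8, best alternative 7; Faction B gets 7, best alternative -8; Faction C gets 3, best alternative -9. No profitable deviation — NE.
(Abstain, Abstain, No): Faction A can switch to Amend (-2 → 8). Not NE.
(Abstain, Abstain, Abstain): Faction A can switch to Amend (-8 → -5). Not NE.
(Amend, No, No): Faction A can switch to Abstain (-6 → 1). Not NE.
(Amend, No, Abstain): Faction A can switch to Abstain (7 → 8). Not NE.
(Amend, Abstain, No): Faction C can switch to Abstain (5 → 9). Not NE.
(Amend, Abstain, Abstain): Faction A gets -5, best alternative -8; Faction B gets 5, best alternative -3; Faction C gets 9, best alternative 5. No profitable deviation — NE.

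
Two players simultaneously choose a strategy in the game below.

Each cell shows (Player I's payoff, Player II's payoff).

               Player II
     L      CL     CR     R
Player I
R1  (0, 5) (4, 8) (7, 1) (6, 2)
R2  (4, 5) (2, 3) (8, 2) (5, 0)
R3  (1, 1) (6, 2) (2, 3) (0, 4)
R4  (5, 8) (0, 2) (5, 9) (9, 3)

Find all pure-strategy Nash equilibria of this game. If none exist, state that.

(R1, L): Player I can switch to R2 (0 → 4). Not NE.
(R1, CL): Player I can switch to R3 (4 → 6). Not NE.
(R1, CR): Player I can switch to R2 (7 → 8). Not NE.
(R1, R): Player I can switch to R4 (6 → 9). Not NE.
(R2, L): Player I can switch to R4 (4 → 5). Not NE.
(R2, CL): Player I can switch to R1 (2 → 4). Not NE.
(R2, CR): Player II can switch to L (2 → 5). Not NE.
(R2, R): Player I can switch to R1 (5 → 6). Not NE.
(R3, L): Player I can switch to R2 (1 → 4). Not NE.
(R3, CL): Player II can switch to CR (2 → 3). Not NE.
(The remaining 6 profiles each have a profitable deviation by the same check.)

No pure-strategy Nash equilibrium.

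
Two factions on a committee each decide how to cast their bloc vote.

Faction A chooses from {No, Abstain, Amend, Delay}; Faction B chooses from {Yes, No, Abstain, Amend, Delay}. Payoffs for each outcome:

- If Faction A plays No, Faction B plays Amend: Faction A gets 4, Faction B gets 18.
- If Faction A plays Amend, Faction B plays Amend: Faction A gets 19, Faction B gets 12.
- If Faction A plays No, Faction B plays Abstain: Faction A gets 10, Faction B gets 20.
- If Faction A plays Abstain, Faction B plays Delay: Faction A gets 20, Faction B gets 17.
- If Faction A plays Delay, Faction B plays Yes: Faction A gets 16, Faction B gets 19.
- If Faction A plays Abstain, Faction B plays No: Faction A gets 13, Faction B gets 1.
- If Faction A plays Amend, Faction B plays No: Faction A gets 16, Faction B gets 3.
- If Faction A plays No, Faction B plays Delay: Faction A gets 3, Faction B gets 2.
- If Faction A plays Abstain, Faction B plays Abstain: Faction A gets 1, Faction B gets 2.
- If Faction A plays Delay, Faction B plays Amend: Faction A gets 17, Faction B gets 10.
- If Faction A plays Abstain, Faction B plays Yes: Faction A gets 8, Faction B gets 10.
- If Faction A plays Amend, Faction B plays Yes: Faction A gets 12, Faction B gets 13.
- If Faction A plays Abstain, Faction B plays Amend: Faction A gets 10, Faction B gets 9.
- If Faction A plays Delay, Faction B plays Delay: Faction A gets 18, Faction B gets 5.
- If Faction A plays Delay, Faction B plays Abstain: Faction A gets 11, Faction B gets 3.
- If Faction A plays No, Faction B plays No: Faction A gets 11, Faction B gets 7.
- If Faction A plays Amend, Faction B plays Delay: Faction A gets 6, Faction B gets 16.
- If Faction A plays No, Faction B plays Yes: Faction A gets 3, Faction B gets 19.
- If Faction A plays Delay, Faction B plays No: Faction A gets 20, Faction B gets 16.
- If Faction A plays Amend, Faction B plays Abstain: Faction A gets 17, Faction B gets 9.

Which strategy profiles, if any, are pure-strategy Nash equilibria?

Pure-strategy Nash equilibria: (Abstain, Delay); (Delay, Yes)

Mark each player's best response to every combination of opponents' strategies; a profile where every player is best-responding is a pure Nash equilibrium.
Faction A against Yes: payoffs 3, 8, 12, 16 → best response Delay.
Faction A against No: payoffs 11, 13, 16, 20 → best response Delay.
Faction A against Abstain: payoffs 10, 1, 17, 11 → best response Amend.
Faction A against Amend: payoffs 4, 10, 19, 17 → best response Amend.
Faction A against Delay: payoffs 3, 20, 6, 18 → best response Abstain.
Faction B against No: payoffs 19, 7, 20, 18, 2 → best response Abstain.
Faction B against Abstain: payoffs 10, 1, 2, 9, 17 → best response Delay.
Faction B against Amend: payoffs 13, 3, 9, 12, 16 → best response Delay.
Faction B against Delay: payoffs 19, 16, 3, 10, 5 → best response Yes.
Mutual best responses: (Abstain, Delay); (Delay, Yes).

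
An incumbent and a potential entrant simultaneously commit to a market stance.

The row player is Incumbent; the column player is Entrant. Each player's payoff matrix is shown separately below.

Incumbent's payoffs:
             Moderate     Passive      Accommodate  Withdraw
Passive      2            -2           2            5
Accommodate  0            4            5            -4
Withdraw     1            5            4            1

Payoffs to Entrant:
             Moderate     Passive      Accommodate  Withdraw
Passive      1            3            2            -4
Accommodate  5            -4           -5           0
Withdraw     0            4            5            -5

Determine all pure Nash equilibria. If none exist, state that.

Mark each player's best response to every combination of opponents' strategies; a profile where every player is best-responding is a pure Nash equilibrium.
Incumbent against Moderate: payoffs 2, 0, 1 → best response Passive.
Incumbent against Passive: payoffs -2, 4, 5 → best response Withdraw.
Incumbent against Accommodate: payoffs 2, 5, 4 → best response Accommodate.
Incumbent against Withdraw: payoffs 5, -4, 1 → best response Passive.
Entrant against Passive: payoffs 1, 3, 2, -4 → best response Passive.
Entrant against Accommodate: payoffs 5, -4, -5, 0 → best response Moderate.
Entrant against Withdraw: payoffs 0, 4, 5, -5 → best response Accommodate.
No profile is a mutual best response for all players.

There is no pure-strategy Nash equilibrium.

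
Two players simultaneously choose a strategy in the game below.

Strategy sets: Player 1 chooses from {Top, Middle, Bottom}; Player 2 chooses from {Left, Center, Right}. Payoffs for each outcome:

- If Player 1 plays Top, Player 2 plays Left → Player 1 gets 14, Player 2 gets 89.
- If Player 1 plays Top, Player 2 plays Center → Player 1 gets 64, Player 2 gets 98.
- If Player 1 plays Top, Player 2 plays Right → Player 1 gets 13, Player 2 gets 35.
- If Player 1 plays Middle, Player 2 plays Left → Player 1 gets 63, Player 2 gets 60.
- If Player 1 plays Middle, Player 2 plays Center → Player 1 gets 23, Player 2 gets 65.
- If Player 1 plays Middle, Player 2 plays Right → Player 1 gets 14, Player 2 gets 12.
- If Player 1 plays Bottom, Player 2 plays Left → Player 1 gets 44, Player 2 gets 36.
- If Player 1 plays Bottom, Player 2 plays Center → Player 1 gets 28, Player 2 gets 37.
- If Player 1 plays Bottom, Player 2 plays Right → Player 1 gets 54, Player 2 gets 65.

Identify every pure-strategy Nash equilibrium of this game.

For each strategy profile, look for a profitable unilateral deviation.
(Top, Left): Player 1 can switch to Middle (14 → 63). Not NE.
(Top, Center): Player 1 gets 64, best alternative 28; Player 2 gets 98, best alternative 89. No profitable deviation — NE.
(Top, Right): Player 1 can switch to Middle (13 → 14). Not NE.
(Middle, Left): Player 2 can switch to Center (60 → 65). Not NE.
(Middle, Center): Player 1 can switch to Top (23 → 64). Not NE.
(Middle, Right): Player 1 can switch to Bottom (14 → 54). Not NE.
(Bottom, Left): Player 1 can switch to Middle (44 → 63). Not NE.
(Bottom, Center): Player 1 can switch to Top (28 → 64). Not NE.
(Bottom, Right): Player 1 gets 54, best alternative 14; Player 2 gets 65, best alternative 37. No profitable deviation — NE.

(Top, Center); (Bottom, Right)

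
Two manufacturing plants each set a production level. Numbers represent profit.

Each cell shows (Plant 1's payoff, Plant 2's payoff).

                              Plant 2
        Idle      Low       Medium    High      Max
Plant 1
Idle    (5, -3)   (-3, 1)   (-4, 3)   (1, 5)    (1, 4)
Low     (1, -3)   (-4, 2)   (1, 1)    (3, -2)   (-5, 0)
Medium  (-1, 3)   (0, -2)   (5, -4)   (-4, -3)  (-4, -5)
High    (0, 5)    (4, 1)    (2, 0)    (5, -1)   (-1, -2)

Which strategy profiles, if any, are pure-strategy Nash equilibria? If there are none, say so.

This game has no pure Nash equilibrium.

For each player, find the best response to each opponent profile; mutual best responses are the pure NE.
Plant 1 against Idle: payoffs 5, 1, -1, 0 → best response Idle.
Plant 1 against Low: payoffs -3, -4, 0, 4 → best response High.
Plant 1 against Medium: payoffs -4, 1, 5, 2 → best response Medium.
Plant 1 against High: payoffs 1, 3, -4, 5 → best response High.
Plant 1 against Max: payoffs 1, -5, -4, -1 → best response Idle.
Plant 2 against Idle: payoffs -3, 1, 3, 5, 4 → best response High.
Plant 2 against Low: payoffs -3, 2, 1, -2, 0 → best response Low.
Plant 2 against Medium: payoffs 3, -2, -4, -3, -5 → best response Idle.
Plant 2 against High: payoffs 5, 1, 0, -1, -2 → best response Idle.
No profile is a mutual best response for all players.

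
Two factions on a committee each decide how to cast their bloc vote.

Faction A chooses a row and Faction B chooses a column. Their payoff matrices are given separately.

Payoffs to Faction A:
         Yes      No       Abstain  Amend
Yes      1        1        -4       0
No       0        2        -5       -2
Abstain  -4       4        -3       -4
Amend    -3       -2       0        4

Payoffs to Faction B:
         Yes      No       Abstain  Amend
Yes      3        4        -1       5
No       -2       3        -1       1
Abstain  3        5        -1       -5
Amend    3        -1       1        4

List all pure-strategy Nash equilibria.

Faction A against Yes: payoffs 1, 0, -4, -3 → best response Yes.
Faction A against No: payoffs 1, 2, 4, -2 → best response Abstain.
Faction A against Abstain: payoffs -4, -5, -3, 0 → best response Amend.
Faction A against Amend: payoffs 0, -2, -4, 4 → best response Amend.
Faction B against Yes: payoffs 3, 4, -1, 5 → best response Amend.
Faction B against No: payoffs -2, 3, -1, 1 → best response No.
Faction B against Abstain: payoffs 3, 5, -1, -5 → best response No.
Faction B against Amend: payoffs 3, -1, 1, 4 → best response Amend.
Mutual best responses: (Abstain, No); (Amend, Amend).

The pure Nash equilibria are (Abstain, No), (Amend, Amend).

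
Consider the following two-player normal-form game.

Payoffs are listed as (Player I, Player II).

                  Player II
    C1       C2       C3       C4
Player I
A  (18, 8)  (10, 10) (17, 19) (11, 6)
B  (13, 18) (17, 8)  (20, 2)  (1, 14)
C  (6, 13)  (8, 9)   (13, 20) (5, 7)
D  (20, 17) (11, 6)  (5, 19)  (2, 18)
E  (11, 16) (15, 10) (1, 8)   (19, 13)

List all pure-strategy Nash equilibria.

No pure-strategy Nash equilibrium.

(A, C1): Player I can switch to D (18 → 20). Not NE.
(A, C2): Player I can switch to B (10 → 17). Not NE.
(A, C3): Player I can switch to B (17 → 20). Not NE.
(A, C4): Player I can switch to E (11 → 19). Not NE.
(B, C1): Player I can switch to A (13 → 18). Not NE.
(B, C2): Player II can switch to C1 (8 → 18). Not NE.
(B, C3): Player II can switch to C1 (2 → 18). Not NE.
(B, C4): Player I can switch to A (1 → 11). Not NE.
(The remaining 12 profiles each have a profitable deviation by the same check.)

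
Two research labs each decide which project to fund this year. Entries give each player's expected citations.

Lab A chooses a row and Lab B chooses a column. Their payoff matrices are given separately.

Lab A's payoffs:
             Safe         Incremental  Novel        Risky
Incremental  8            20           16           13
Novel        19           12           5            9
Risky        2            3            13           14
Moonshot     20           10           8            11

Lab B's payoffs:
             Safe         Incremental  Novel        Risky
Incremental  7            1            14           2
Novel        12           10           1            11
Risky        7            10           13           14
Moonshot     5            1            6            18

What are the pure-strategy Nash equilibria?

Pure-strategy Nash equilibria: (Incremental, Novel); (Risky, Risky)

Lab A against Safe: payoffs 8, 19, 2, 20 → best response Moonshot.
Lab A against Incremental: payoffs 20, 12, 3, 10 → best response Incremental.
Lab A against Novel: payoffs 16, 5, 13, 8 → best response Incremental.
Lab A against Risky: payoffs 13, 9, 14, 11 → best response Risky.
Lab B against Incremental: payoffs 7, 1, 14, 2 → best response Novel.
Lab B against Novel: payoffs 12, 10, 1, 11 → best response Safe.
Lab B against Risky: payoffs 7, 10, 13, 14 → best response Risky.
Lab B against Moonshot: payoffs 5, 1, 6, 18 → best response Risky.
Mutual best responses: (Incremental, Novel); (Risky, Risky).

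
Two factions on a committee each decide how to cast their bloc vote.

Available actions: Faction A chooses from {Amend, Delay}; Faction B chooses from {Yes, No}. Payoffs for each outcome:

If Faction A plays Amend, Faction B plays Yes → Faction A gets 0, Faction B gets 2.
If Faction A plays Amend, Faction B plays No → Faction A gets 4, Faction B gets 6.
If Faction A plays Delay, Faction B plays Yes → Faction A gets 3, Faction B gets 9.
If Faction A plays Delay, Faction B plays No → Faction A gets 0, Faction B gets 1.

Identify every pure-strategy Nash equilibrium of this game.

(Amend, No); (Delay, Yes)

Check each profile: it is a Nash equilibrium iff no player can strictly gain by switching unilaterally.
(Amend, Yes): Faction A can switch to Delay (0 → 3). Not NE.
(Amend, No): Faction A gets 4, best alternative 0; Faction B gets 6, best alternative 2. No profitable deviation — NE.
(Delay, Yes): Faction A gets 3, best alternative 0; Faction B gets 9, best alternative 1. No profitable deviation — NE.
(Delay, No): Faction A can switch to Amend (0 → 4). Not NE.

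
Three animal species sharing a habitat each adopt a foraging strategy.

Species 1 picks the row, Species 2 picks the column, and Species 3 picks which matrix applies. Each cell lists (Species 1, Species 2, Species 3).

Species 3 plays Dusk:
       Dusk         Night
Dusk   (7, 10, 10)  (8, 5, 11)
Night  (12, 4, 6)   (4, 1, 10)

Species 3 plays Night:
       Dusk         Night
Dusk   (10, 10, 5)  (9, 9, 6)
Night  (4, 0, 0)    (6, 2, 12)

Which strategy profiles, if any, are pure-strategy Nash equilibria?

(Dusk, Dusk, Dusk): Species 1 can switch to Night (7 → 12). Not NE.
(Dusk, Dusk, Night): Species 3 can switch to Dusk (5 → 10). Not NE.
(Dusk, Night, Dusk): Species 2 can switch to Dusk (5 → 10). Not NE.
(Dusk, Night, Night): Species 2 can switch to Dusk (9 → 10). Not NE.
(Night, Dusk, Dusk): Species 1 gets 12, best alternative 7; Species 2 gets 4, best alternative 1; Species 3 gets 6, best alternative 0. No profitable deviation — NE.
(Night, Dusk, Night): Species 1 can switch to Dusk (4 → 10). Not NE.
(Night, Night, Dusk): Species 1 can switch to Dusk (4 → 8). Not NE.
(The remaining 1 profile has a profitable deviation by the same check.)

The unique pure-strategy Nash equilibrium is (Night, Dusk, Dusk).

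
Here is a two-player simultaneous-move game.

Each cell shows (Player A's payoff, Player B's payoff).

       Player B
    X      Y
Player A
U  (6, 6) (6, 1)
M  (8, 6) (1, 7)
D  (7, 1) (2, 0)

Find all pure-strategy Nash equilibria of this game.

This game has no pure Nash equilibrium.

Mark each player's best response to every combination of opponents' strategies; a profile where every player is best-responding is a pure Nash equilibrium.
Player A against X: payoffs 6, 8, 7 → best response M.
Player A against Y: payoffs 6, 1, 2 → best response U.
Player B against U: payoffs 6, 1 → best response X.
Player B against M: payoffs 6, 7 → best response Y.
Player B against D: payoffs 1, 0 → best response X.
No profile is a mutual best response for all players.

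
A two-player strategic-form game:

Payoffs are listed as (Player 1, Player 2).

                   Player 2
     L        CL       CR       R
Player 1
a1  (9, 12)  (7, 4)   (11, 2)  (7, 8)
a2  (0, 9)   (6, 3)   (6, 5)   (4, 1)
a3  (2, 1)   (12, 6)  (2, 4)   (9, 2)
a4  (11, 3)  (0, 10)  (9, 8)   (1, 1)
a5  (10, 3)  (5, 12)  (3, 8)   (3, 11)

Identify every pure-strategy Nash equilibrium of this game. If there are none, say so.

(a3, CL)

Player 1 against L: payoffs 9, 0, 2, 11, 10 → best response a4.
Player 1 against CL: payoffs 7, 6, 12, 0, 5 → best response a3.
Player 1 against CR: payoffs 11, 6, 2, 9, 3 → best response a1.
Player 1 against R: payoffs 7, 4, 9, 1, 3 → best response a3.
Player 2 against a1: payoffs 12, 4, 2, 8 → best response L.
Player 2 against a2: payoffs 9, 3, 5, 1 → best response L.
Player 2 against a3: payoffs 1, 6, 4, 2 → best response CL.
Player 2 against a4: payoffs 3, 10, 8, 1 → best response CL.
Player 2 against a5: payoffs 3, 12, 8, 11 → best response CL.
Mutual best responses: (a3, CL).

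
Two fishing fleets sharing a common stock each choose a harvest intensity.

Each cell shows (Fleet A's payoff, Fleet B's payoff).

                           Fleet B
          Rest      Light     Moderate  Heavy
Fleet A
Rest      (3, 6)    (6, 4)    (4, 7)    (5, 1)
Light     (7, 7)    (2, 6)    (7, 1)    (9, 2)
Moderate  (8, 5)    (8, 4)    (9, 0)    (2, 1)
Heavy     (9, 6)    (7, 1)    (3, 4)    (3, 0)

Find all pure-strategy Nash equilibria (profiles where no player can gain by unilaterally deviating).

(Rest, Rest): Fleet A can switch to Light (3 → 7). Not NE.
(Rest, Light): Fleet A can switch to Moderate (6 → 8). Not NE.
(Rest, Moderate): Fleet A can switch to Light (4 → 7). Not NE.
(Rest, Heavy): Fleet A can switch to Light (5 → 9). Not NE.
(Light, Rest): Fleet A can switch to Moderate (7 → 8). Not NE.
(Light, Light): Fleet A can switch to Rest (2 → 6). Not NE.
(Light, Moderate): Fleet A can switch to Moderate (7 → 9). Not NE.
(Light, Heavy): Fleet B can switch to Rest (2 → 7). Not NE.
(Heavy, Rest): Fleet A gets 9, best alternative 8; Fleet B gets 6, best alternative 4. No profitable deviation — NE.
(The remaining 7 profiles each have a profitable deviation by the same check.)

Pure NE: (Heavy, Rest)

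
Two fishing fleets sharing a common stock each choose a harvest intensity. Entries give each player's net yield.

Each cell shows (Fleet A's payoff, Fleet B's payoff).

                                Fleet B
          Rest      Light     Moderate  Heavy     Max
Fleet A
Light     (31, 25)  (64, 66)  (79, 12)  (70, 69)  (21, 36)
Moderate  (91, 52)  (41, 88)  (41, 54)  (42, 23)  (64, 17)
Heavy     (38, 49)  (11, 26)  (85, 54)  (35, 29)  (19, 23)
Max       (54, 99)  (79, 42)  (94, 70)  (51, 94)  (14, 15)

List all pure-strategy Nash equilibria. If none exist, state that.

Check each profile: it is a Nash equilibrium iff no player can strictly gain by switching unilaterally.
(Light, Rest): Fleet A can switch to Moderate (31 → 91). Not NE.
(Light, Light): Fleet A can switch to Max (64 → 79). Not NE.
(Light, Moderate): Fleet A can switch to Heavy (79 → 85). Not NE.
(Light, Heavy): Fleet A gets 70, best alternative 51; Fleet B gets 69, best alternative 66. No profitable deviation — NE.
(Light, Max): Fleet A can switch to Moderate (21 → 64). Not NE.
(Moderate, Rest): Fleet B can switch to Light (52 → 88). Not NE.
(Moderate, Light): Fleet A can switch to Light (41 → 64). Not NE.
(Moderate, Moderate): Fleet A can switch to Light (41 → 79). Not NE.
(Moderate, Heavy): Fleet A can switch to Light (42 → 70). Not NE.
(The remaining 11 profiles each have a profitable deviation by the same check.)

(Light, Heavy)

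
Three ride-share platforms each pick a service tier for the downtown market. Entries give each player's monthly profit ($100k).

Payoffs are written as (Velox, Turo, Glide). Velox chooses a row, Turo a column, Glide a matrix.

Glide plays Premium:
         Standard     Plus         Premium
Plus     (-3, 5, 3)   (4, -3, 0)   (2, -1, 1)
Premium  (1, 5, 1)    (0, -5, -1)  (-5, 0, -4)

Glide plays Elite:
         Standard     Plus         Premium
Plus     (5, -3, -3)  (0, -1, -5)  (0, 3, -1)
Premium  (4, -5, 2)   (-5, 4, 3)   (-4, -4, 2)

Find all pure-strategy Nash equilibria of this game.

Check each profile: it is a Nash equilibrium iff no player can strictly gain by switching unilaterally.
(Plus, Standard, Premium): Velox can switch to Premium (-3 → 1). Not NE.
(Plus, Standard, Elite): Turo can switch to Plus (-3 → -1). Not NE.
(Plus, Plus, Premium): Turo can switch to Standard (-3 → 5). Not NE.
(Plus, Plus, Elite): Turo can switch to Premium (-1 → 3). Not NE.
(Plus, Premium, Premium): Turo can switch to Standard (-1 → 5). Not NE.
(Plus, Premium, Elite): Glide can switch to Premium (-1 → 1). Not NE.
(The remaining 6 profiles each have a profitable deviation by the same check.)

No pure-strategy Nash equilibrium.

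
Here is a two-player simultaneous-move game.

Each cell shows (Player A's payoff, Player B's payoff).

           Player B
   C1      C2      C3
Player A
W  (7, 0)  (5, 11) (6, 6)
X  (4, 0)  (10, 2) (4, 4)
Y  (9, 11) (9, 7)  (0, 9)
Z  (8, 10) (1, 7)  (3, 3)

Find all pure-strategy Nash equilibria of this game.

Check each profile: it is a Nash equilibrium iff no player can strictly gain by switching unilaterally.
(W, C1): Player A can switch to Y (7 → 9). Not NE.
(W, C2): Player A can switch to X (5 → 10). Not NE.
(W, C3): Player B can switch to C2 (6 → 11). Not NE.
(X, C1): Player A can switch to W (4 → 7). Not NE.
(X, C2): Player B can switch to C3 (2 → 4). Not NE.
(X, C3): Player A can switch to W (4 → 6). Not NE.
(Y, C1): Player A gets 9, best alternative 8; Player B gets 11, best alternative 9. No profitable deviation — NE.
(Y, C2): Player A can switch to X (9 → 10). Not NE.
(Y, C3): Player A can switch to W (0 → 6). Not NE.
(Z, C1): Player A can switch to Y (8 → 9). Not NE.
(Z, C2): Player A can switch to W (1 → 5). Not NE.
(Z, C3): Player A can switch to W (3 → 6). Not NE.

Pure NE: (Y, C1)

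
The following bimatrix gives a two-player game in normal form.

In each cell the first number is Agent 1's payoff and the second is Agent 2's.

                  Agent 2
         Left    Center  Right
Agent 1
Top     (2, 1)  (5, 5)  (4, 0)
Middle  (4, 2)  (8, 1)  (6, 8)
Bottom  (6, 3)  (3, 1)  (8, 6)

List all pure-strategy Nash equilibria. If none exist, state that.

(Top, Left): Agent 1 can switch to Middle (2 → 4). Not NE.
(Top, Center): Agent 1 can switch to Middle (5 → 8). Not NE.
(Top, Right): Agent 1 can switch to Middle (4 → 6). Not NE.
(Middle, Left): Agent 1 can switch to Bottom (4 → 6). Not NE.
(Middle, Center): Agent 2 can switch to Left (1 → 2). Not NE.
(Middle, Right): Agent 1 can switch to Bottom (6 → 8). Not NE.
(Bottom, Left): Agent 2 can switch to Right (3 → 6). Not NE.
(Bottom, Center): Agent 1 can switch to Top (3 → 5). Not NE.
(Bottom, Right): Agent 1 gets 8, best alternative 6; Agent 2 gets 6, best alternative 3. No profitable deviation — NE.

(Bottom, Right)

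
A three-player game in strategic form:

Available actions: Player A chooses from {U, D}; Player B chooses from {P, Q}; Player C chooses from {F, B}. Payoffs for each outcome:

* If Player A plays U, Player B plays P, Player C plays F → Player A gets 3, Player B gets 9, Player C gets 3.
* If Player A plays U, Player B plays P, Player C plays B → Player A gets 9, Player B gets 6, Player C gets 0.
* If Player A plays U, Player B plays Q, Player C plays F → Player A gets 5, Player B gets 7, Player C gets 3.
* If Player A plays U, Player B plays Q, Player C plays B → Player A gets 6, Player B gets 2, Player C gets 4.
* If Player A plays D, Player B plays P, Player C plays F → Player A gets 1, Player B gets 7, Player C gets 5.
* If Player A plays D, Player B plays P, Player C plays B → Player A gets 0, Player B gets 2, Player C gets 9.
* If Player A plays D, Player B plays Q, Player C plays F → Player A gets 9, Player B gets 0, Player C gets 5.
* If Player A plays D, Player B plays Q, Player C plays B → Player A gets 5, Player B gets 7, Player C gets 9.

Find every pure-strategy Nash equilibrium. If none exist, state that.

Player A against (P, F): payoffs 3, 1 → best response U.
Player A against (P, B): payoffs 9, 0 → best response U.
Player A against (Q, F): payoffs 5, 9 → best response D.
Player A against (Q, B): payoffs 6, 5 → best response U.
Player B against (U, F): payoffs 9, 7 → best response P.
Player B against (U, B): payoffs 6, 2 → best response P.
Player B against (D, F): payoffs 7, 0 → best response P.
Player B against (D, B): payoffs 2, 7 → best response Q.
Player C against (U, P): payoffs 3, 0 → best response F.
Player C against (U, Q): payoffs 3, 4 → best response B.
Player C against (D, P): payoffs 5, 9 → best response B.
Player C against (D, Q): payoffs 5, 9 → best response B.
Mutual best responses: (U, P, F).

(U, P, F)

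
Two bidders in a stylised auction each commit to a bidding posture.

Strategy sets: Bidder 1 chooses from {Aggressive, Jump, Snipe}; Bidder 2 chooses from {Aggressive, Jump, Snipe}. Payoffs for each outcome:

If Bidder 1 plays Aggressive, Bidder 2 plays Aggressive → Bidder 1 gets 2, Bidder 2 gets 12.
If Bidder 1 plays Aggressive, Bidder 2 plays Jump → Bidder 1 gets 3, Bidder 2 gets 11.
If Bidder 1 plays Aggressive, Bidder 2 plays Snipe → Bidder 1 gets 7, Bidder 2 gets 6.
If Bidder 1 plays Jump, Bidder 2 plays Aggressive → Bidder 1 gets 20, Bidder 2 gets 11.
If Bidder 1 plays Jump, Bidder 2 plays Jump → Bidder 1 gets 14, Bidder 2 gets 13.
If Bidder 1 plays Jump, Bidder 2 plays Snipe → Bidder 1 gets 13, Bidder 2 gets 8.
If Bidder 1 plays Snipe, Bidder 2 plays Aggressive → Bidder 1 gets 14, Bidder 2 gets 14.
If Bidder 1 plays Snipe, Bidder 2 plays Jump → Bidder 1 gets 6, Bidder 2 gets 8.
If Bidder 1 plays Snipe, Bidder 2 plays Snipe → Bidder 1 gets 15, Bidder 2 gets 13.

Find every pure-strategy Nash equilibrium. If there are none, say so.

The unique pure-strategy Nash equilibrium is (Jump, Jump).

(Aggressive, Aggressive): Bidder 1 can switch to Jump (2 → 20). Not NE.
(Aggressive, Jump): Bidder 1 can switch to Jump (3 → 14). Not NE.
(Aggressive, Snipe): Bidder 1 can switch to Jump (7 → 13). Not NE.
(Jump, Aggressive): Bidder 2 can switch to Jump (11 → 13). Not NE.
(Jump, Jump): Bidder 1 gets 14, best alternative 6; Bidder 2 gets 13, best alternative 11. No profitable deviation — NE.
(Jump, Snipe): Bidder 1 can switch to Snipe (13 → 15). Not NE.
(Snipe, Aggressive): Bidder 1 can switch to Jump (14 → 20). Not NE.
(Snipe, Jump): Bidder 1 can switch to Jump (6 → 14). Not NE.
(Snipe, Snipe): Bidder 2 can switch to Aggressive (13 → 14). Not NE.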